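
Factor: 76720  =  2^4*5^1 * 7^1*137^1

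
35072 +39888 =74960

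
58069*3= 174207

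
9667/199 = 9667/199 =48.58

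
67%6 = 1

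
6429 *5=32145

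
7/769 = 7/769 = 0.01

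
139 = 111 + 28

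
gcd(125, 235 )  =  5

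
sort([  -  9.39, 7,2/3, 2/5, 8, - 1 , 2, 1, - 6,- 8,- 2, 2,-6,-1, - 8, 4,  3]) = [ - 9.39, - 8 , - 8,-6, - 6,-2,-1,- 1, 2/5, 2/3 , 1,2, 2, 3,4,7, 8]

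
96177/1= 96177  =  96177.00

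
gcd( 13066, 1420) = 2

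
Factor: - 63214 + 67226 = 4012 = 2^2*17^1 * 59^1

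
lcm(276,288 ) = 6624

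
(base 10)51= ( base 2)110011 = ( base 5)201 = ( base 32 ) 1j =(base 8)63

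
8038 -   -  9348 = 17386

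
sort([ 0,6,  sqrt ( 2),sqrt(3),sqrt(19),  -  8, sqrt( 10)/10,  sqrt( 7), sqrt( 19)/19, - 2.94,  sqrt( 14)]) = [ - 8 ,  -  2.94,0, sqrt( 19)/19,  sqrt( 10)/10,sqrt( 2 ),sqrt( 3 ), sqrt(7),sqrt(14), sqrt( 19),6] 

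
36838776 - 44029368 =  - 7190592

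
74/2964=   37/1482 = 0.02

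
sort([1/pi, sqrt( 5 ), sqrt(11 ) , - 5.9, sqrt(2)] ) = [ - 5.9 , 1/pi , sqrt(2), sqrt(5 ),sqrt( 11)] 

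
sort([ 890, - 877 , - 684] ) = [-877, -684,890 ] 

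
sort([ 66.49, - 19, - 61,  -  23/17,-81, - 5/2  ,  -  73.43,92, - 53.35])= [  -  81, - 73.43, - 61,-53.35,  -  19, - 5/2, - 23/17,66.49, 92]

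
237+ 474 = 711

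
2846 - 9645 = -6799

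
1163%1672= 1163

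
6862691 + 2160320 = 9023011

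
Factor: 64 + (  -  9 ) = 55= 5^1*11^1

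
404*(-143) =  - 57772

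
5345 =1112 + 4233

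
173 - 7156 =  -6983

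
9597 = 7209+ 2388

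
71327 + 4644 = 75971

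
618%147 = 30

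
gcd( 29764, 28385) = 7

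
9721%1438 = 1093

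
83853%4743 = 3222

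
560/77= 80/11 = 7.27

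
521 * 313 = 163073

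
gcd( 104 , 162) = 2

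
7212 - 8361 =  - 1149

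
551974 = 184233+367741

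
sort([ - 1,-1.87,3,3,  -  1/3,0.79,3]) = [- 1.87, - 1,  -  1/3,0.79,3,3,3 ] 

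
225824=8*28228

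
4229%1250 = 479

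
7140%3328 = 484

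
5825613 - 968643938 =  - 962818325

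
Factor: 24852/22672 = 57/52 = 2^( - 2 )*3^1*13^( - 1)*19^1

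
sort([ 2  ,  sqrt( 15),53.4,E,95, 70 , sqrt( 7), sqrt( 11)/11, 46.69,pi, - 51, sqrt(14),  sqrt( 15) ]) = [  -  51,  sqrt( 11)/11, 2, sqrt( 7 ),  E,pi,sqrt(14) , sqrt( 15), sqrt( 15),46.69, 53.4, 70, 95 ] 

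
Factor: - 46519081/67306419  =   - 3^(-2) * 7^2*29^( - 1)*59^1*16091^1*257879^( - 1)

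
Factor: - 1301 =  - 1301^1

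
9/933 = 3/311 = 0.01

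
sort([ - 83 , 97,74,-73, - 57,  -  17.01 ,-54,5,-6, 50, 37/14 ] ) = [-83, - 73 , - 57,-54, - 17.01, - 6, 37/14,  5 , 50 , 74 , 97]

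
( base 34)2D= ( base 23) 3C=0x51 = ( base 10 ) 81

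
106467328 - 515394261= -408926933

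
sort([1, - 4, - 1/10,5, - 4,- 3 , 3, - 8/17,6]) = [- 4 ,-4,-3, - 8/17, - 1/10, 1, 3,5,  6]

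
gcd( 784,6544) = 16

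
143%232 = 143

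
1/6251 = 1/6251 = 0.00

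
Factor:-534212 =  - 2^2 *7^1*19079^1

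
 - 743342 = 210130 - 953472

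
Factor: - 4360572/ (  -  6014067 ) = 2^2*3^1*59^1 * 103^( - 1)*2053^1*19463^(-1 ) = 1453524/2004689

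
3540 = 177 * 20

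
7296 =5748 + 1548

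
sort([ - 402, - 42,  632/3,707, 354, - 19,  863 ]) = [ - 402,- 42, - 19 , 632/3,354,707,863]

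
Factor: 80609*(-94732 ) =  - 7636251788 = -2^2*11^1* 149^1  *541^1 * 2153^1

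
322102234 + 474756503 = 796858737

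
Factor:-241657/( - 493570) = 377/770 = 2^ ( - 1)* 5^ (-1)*7^ ( - 1)*11^( - 1) * 13^1*29^1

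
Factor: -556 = -2^2*139^1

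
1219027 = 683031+535996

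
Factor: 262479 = 3^1 * 7^1*29^1*431^1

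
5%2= 1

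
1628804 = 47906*34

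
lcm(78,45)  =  1170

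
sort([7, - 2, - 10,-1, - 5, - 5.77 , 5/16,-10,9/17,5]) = [-10, - 10, - 5.77, - 5, - 2, - 1, 5/16, 9/17,5,7 ] 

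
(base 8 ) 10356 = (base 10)4334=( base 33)3WB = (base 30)4oe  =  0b1000011101110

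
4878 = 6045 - 1167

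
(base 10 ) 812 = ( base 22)1EK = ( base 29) S0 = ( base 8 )1454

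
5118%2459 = 200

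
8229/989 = 8 + 317/989 = 8.32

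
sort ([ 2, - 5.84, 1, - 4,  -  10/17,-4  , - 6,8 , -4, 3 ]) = [ - 6, - 5.84, - 4, - 4,  -  4, - 10/17, 1, 2,3,8]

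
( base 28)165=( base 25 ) 1D7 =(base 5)12312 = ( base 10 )957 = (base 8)1675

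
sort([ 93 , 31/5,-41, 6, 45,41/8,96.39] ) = [ - 41, 41/8, 6,31/5,45, 93, 96.39]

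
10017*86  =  861462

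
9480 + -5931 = 3549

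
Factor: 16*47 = 2^4*47^1 = 752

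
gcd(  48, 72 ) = 24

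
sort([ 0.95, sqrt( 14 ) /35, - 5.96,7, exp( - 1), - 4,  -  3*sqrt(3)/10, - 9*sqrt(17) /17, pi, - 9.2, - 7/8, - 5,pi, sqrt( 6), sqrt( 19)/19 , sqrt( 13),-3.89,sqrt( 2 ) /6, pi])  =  [ - 9.2, - 5.96,- 5,-4,-3.89, - 9 * sqrt( 17)/17, - 7/8,- 3 * sqrt(3)/10, sqrt( 14) /35,sqrt( 19)/19,  sqrt(2 ) /6,exp( - 1 ), 0.95, sqrt( 6) , pi, pi , pi, sqrt( 13 ) , 7]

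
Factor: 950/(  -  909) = -2^1*3^( - 2 ) * 5^2*19^1*101^( - 1) 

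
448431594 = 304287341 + 144144253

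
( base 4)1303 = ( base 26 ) 4b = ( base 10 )115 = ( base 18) 67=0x73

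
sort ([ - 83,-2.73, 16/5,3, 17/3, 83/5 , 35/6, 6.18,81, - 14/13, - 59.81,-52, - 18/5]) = [ - 83, - 59.81, - 52, - 18/5,  -  2.73,  -  14/13,3, 16/5,  17/3,35/6,6.18 , 83/5, 81]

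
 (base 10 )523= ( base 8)1013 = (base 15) 24d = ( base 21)13J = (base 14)295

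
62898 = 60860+2038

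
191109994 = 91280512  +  99829482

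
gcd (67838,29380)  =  2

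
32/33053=32/33053 = 0.00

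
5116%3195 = 1921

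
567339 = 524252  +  43087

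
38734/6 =19367/3= 6455.67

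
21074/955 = 22+64/955= 22.07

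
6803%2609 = 1585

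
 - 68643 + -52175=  - 120818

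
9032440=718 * 12580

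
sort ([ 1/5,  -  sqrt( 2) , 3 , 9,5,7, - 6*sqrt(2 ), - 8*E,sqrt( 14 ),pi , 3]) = [ - 8*E, - 6 * sqrt( 2), - sqrt( 2), 1/5, 3, 3 , pi, sqrt( 14 ) , 5,7,9] 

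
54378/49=54378/49= 1109.76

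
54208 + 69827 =124035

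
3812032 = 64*59563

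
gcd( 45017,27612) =59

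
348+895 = 1243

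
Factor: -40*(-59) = 2^3*5^1*59^1 = 2360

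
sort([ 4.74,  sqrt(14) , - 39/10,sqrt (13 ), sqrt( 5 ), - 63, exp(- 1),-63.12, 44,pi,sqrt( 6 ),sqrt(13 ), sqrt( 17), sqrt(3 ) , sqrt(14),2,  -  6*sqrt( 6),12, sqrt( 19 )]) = [ - 63.12,-63, - 6*sqrt( 6 ), - 39/10,exp(-1),sqrt( 3), 2, sqrt( 5) , sqrt(6),pi, sqrt( 13 ) , sqrt( 13 ),sqrt(14), sqrt( 14), sqrt( 17), sqrt( 19),4.74, 12,44]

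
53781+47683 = 101464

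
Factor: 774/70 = 387/35 = 3^2*5^( - 1 )*7^( - 1 ) * 43^1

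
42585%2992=697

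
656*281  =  184336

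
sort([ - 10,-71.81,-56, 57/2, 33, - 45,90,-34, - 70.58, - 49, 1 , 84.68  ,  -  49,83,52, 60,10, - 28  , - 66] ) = [ - 71.81,  -  70.58 , - 66, -56,-49 , - 49, - 45, - 34, - 28, - 10,1,10  ,  57/2,  33, 52,  60,83, 84.68, 90]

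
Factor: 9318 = 2^1 * 3^1*1553^1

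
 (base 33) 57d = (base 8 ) 13071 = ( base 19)FE8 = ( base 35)4mj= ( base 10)5689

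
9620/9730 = 962/973 = 0.99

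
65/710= 13/142 = 0.09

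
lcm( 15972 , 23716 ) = 782628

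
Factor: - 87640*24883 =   -  2180746120 = - 2^3*5^1*7^1*149^1*167^1*313^1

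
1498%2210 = 1498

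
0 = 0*6095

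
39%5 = 4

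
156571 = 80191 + 76380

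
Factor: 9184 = 2^5 * 7^1 *41^1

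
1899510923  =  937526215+961984708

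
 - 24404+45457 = 21053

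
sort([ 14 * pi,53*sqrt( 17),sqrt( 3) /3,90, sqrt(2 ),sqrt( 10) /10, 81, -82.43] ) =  [  -  82.43,sqrt(10)/10, sqrt(3 ) /3 , sqrt(2), 14*pi,81,90,53*sqrt( 17 ) ]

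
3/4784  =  3/4784 = 0.00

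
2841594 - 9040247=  - 6198653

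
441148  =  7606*58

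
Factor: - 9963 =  - 3^5 *41^1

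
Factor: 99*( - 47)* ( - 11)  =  3^2*11^2 *47^1 = 51183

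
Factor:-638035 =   -  5^1*127607^1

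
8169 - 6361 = 1808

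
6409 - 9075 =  - 2666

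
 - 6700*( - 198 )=1326600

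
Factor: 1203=3^1*401^1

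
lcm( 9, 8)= 72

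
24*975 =23400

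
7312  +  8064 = 15376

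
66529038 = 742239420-675710382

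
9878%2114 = 1422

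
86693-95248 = -8555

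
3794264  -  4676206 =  - 881942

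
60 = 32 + 28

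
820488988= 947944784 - 127455796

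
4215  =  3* 1405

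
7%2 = 1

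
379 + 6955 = 7334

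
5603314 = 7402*757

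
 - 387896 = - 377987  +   - 9909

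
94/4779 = 94/4779 = 0.02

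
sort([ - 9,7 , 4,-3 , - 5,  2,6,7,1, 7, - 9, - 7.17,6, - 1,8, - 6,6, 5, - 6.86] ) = [ - 9, - 9, - 7.17, - 6.86, - 6, - 5,-3,-1,  1,2, 4, 5,  6,6,6,7,7,  7,8 ]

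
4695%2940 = 1755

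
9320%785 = 685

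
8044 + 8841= 16885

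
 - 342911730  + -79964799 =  - 422876529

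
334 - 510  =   - 176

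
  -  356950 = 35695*( - 10 )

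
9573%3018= 519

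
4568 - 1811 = 2757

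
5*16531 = 82655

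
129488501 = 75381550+54106951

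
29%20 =9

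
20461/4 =5115+1/4 =5115.25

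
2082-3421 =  - 1339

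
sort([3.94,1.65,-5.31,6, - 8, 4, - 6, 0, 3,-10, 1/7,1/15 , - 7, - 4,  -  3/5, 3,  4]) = [ - 10 , - 8, - 7, -6, - 5.31, - 4, - 3/5, 0, 1/15, 1/7, 1.65,3, 3,3.94, 4 , 4, 6]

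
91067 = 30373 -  - 60694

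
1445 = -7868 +9313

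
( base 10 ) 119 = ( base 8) 167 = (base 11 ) a9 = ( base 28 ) 47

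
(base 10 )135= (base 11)113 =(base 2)10000111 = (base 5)1020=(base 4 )2013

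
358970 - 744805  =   - 385835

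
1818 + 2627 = 4445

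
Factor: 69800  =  2^3*5^2*349^1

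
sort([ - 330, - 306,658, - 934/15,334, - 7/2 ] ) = [ - 330, - 306, - 934/15,- 7/2, 334 , 658]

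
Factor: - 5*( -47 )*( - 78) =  - 2^1*3^1*5^1*13^1*47^1 = - 18330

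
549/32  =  549/32 = 17.16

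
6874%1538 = 722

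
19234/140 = 137 + 27/70 = 137.39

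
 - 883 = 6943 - 7826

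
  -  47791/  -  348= 47791/348 = 137.33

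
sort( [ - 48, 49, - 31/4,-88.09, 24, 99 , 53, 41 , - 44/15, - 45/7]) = [  -  88.09,-48, - 31/4, - 45/7, - 44/15,  24,  41 , 49, 53 , 99 ]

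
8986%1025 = 786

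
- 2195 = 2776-4971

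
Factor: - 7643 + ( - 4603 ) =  - 12246= -2^1*3^1 * 13^1*157^1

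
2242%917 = 408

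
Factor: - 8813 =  - 7^1*1259^1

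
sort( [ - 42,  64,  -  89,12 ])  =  [ - 89 , - 42 , 12,64 ]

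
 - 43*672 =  - 28896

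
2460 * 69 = 169740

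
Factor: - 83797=  -  7^1 * 11971^1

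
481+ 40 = 521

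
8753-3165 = 5588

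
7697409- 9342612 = -1645203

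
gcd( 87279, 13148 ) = 1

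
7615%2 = 1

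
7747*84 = 650748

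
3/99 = 1/33 =0.03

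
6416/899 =6416/899=7.14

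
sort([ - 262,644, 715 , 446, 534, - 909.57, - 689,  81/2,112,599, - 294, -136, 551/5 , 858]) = [ - 909.57, - 689, -294 , - 262, - 136,81/2,  551/5, 112,  446,534,599, 644, 715, 858]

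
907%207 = 79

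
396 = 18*22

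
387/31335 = 129/10445 = 0.01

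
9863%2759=1586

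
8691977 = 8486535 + 205442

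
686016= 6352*108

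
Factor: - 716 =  - 2^2*179^1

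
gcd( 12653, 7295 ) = 1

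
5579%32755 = 5579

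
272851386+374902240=647753626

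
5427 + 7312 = 12739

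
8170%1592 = 210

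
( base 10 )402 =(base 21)J3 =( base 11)336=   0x192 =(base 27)eo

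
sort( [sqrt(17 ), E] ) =[ E,  sqrt( 17) ]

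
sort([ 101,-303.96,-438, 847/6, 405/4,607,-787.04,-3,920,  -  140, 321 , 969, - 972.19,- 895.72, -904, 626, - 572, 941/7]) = [- 972.19 , - 904, -895.72, - 787.04, - 572 ,-438,-303.96,-140,-3, 101,405/4, 941/7,  847/6, 321, 607, 626, 920, 969]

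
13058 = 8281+4777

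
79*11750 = 928250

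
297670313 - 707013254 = - 409342941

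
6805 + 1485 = 8290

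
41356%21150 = 20206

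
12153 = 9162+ 2991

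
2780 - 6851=-4071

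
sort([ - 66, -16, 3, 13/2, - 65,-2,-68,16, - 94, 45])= [ - 94 , -68, - 66 , - 65, - 16, - 2,3,13/2,16,45]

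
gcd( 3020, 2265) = 755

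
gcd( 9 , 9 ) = 9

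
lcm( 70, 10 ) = 70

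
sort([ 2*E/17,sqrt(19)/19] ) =[ sqrt(19)/19, 2 *E/17] 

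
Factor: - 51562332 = -2^2*3^4*43^1*3701^1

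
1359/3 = 453=453.00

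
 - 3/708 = -1/236 = - 0.00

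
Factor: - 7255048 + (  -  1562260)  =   - 8817308   =  - 2^2*2204327^1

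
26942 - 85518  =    -  58576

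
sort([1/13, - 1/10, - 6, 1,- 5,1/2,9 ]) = [ - 6, - 5, - 1/10,1/13,1/2, 1,9] 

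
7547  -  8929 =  - 1382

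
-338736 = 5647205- 5985941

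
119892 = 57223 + 62669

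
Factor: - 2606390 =-2^1*5^1*97^1* 2687^1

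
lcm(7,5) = 35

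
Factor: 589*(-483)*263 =-3^1*7^1*19^1*23^1*31^1*263^1  =  -  74820081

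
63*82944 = 5225472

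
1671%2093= 1671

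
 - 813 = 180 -993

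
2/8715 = 2/8715= 0.00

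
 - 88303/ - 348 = 253+259/348= 253.74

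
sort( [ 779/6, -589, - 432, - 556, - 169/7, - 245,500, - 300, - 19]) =[ - 589, - 556, - 432 ,  -  300, - 245, -169/7, - 19,779/6,500] 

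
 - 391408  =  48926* (-8 )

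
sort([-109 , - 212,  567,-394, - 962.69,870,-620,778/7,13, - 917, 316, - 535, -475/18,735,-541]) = [ - 962.69, - 917, - 620, - 541,-535,-394,-212,  -  109,  -  475/18,13, 778/7, 316,567, 735,870] 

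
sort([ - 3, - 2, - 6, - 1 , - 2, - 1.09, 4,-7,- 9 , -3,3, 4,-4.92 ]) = [ - 9, - 7, - 6,-4.92, - 3, - 3 , - 2,-2 ,- 1.09,-1, 3, 4, 4 ] 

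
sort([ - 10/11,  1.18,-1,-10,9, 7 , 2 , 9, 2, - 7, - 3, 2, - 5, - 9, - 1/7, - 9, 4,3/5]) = [ - 10, - 9, - 9, - 7, - 5, - 3, - 1 , - 10/11, - 1/7,3/5 , 1.18, 2 , 2,2,  4,7, 9,9]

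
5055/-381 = - 14 + 93/127 = - 13.27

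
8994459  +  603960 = 9598419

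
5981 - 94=5887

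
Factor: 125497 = 125497^1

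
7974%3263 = 1448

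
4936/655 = 4936/655  =  7.54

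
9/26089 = 9/26089=   0.00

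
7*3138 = 21966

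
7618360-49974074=-42355714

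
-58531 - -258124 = 199593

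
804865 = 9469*85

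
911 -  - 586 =1497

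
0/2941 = 0  =  0.00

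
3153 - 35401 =  -  32248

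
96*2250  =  216000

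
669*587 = 392703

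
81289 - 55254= 26035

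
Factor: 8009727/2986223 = 3^1 * 11^1*23^1*61^1 *173^1*2986223^(- 1)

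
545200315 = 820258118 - 275057803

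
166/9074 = 83/4537 = 0.02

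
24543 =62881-38338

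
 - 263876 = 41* ( - 6436)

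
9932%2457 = 104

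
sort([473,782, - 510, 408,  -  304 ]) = [ - 510, - 304,408, 473,  782]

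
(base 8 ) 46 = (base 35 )13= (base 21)1h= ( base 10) 38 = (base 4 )212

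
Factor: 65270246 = 2^1*4481^1*7283^1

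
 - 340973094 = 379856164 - 720829258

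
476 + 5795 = 6271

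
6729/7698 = 2243/2566 = 0.87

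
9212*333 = 3067596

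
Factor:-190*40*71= - 2^4 *5^2*19^1*71^1 = - 539600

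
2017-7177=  - 5160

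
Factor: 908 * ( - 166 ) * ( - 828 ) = 2^5*3^2*23^1*83^1*227^1 = 124802784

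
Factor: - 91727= - 29^1*3163^1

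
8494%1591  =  539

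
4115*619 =2547185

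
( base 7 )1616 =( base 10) 650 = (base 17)244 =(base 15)2D5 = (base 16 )28a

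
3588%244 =172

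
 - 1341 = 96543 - 97884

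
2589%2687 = 2589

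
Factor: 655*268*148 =25979920 = 2^4*5^1*37^1*67^1* 131^1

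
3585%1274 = 1037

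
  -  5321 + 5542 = 221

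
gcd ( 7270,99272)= 2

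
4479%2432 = 2047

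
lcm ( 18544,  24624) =1502064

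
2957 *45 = 133065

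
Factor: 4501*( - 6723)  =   - 3^4*7^1*83^1*643^1=- 30260223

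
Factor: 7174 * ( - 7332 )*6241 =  - 2^3*3^1*13^1*17^1*47^1*79^2*211^1= - 328275152088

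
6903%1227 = 768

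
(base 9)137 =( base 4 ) 1303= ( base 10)115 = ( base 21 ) 5a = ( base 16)73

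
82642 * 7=578494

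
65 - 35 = 30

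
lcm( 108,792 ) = 2376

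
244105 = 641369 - 397264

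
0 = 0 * 47593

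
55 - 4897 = - 4842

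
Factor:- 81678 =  - 2^1 * 3^1*13613^1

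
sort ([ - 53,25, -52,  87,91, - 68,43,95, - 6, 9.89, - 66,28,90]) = [ - 68, - 66, - 53, - 52, - 6,9.89, 25, 28 , 43 , 87,90  ,  91,95]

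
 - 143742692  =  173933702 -317676394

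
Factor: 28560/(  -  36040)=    - 42/53 = - 2^1 * 3^1*7^1 * 53^(-1 )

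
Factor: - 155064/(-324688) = 213/446 = 2^(-1)*3^1*71^1*223^(  -  1) 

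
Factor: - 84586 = -2^1*42293^1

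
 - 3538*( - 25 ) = 88450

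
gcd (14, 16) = 2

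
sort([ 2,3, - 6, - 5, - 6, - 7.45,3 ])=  [ - 7.45, - 6, - 6, - 5, 2, 3, 3 ] 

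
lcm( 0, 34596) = 0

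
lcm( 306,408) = 1224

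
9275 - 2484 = 6791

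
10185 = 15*679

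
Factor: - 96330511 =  - 5417^1*17783^1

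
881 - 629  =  252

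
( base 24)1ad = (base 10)829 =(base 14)433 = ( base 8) 1475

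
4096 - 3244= 852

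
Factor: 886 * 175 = 155050 =2^1*5^2*7^1*443^1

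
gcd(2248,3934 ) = 562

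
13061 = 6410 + 6651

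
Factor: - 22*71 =-1562 =- 2^1 * 11^1*71^1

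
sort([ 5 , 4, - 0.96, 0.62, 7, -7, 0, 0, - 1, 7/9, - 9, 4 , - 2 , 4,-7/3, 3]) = [  -  9, - 7, -7/3, - 2, - 1, - 0.96, 0 , 0, 0.62, 7/9, 3 , 4, 4, 4, 5, 7]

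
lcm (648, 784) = 63504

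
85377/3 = 28459 = 28459.00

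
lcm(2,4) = 4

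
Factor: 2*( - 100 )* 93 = -2^3*3^1 * 5^2 * 31^1 = -18600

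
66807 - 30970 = 35837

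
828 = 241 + 587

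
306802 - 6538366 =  - 6231564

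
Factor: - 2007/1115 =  - 9/5=   - 3^2*5^( - 1 ) 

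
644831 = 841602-196771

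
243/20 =12  +  3/20 = 12.15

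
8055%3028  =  1999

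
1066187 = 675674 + 390513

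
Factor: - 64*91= -5824=- 2^6*7^1*13^1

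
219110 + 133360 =352470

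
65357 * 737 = 48168109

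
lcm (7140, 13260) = 92820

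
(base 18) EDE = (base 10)4784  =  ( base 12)2928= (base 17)G97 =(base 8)11260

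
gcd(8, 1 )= 1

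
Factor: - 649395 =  - 3^2  *  5^1*14431^1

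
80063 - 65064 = 14999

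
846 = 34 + 812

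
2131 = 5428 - 3297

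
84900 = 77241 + 7659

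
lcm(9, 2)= 18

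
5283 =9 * 587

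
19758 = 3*6586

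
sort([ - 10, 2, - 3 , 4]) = [ - 10, - 3 , 2,4 ]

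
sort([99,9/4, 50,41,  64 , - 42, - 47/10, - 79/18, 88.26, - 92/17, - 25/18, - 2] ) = [ - 42, - 92/17 , - 47/10, - 79/18,-2, - 25/18, 9/4,41,50, 64, 88.26, 99 ]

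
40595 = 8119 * 5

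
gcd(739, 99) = 1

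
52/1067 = 52/1067 =0.05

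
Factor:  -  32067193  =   - 19^1*1031^1*1637^1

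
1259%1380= 1259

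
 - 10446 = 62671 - 73117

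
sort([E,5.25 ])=[E,5.25]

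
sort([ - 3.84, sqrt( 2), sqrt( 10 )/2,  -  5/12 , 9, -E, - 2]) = [ - 3.84 ,  -  E ,-2, - 5/12,  sqrt (2), sqrt( 10)/2, 9 ]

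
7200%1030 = 1020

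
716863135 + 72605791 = 789468926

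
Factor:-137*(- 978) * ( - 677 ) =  - 2^1*3^1*137^1*163^1*677^1 = -  90708522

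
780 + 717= 1497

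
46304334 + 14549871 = 60854205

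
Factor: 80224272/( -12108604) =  - 2^2*3^2 * 61^1*229^ ( - 1)*9133^1* 13219^( - 1) = - 20056068/3027151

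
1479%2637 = 1479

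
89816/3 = 89816/3  =  29938.67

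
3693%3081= 612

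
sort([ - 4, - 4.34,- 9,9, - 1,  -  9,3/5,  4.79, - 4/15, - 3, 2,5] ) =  [ - 9, - 9, - 4.34,-4, - 3, - 1, - 4/15,3/5, 2,4.79 , 5, 9]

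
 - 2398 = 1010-3408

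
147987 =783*189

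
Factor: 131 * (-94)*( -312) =2^4*3^1 * 13^1 *47^1 * 131^1 =3841968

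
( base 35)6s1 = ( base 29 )9Q8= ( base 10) 8331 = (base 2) 10000010001011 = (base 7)33201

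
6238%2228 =1782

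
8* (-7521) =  - 60168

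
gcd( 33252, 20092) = 4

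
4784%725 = 434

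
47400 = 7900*6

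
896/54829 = 896/54829 = 0.02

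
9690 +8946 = 18636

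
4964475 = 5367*925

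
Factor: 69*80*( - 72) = - 397440 = -2^7*3^3*5^1*23^1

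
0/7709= 0 = 0.00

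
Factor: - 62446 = -2^1*31223^1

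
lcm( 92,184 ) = 184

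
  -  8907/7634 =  - 2 + 6361/7634 = - 1.17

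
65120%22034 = 21052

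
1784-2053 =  - 269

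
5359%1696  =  271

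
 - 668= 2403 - 3071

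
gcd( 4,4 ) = 4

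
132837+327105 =459942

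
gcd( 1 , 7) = 1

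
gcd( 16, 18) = 2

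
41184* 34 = 1400256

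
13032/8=1629 = 1629.00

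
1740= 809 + 931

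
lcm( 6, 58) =174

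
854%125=104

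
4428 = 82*54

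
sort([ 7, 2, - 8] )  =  [ - 8, 2, 7]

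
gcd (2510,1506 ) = 502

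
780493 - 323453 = 457040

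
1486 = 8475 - 6989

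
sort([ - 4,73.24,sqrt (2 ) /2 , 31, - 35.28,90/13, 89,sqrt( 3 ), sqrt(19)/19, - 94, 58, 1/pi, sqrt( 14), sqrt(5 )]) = [-94, - 35.28, -4, sqrt ( 19)/19,1/pi,sqrt( 2) /2, sqrt (3),sqrt(5),sqrt (14 ) , 90/13,  31 , 58, 73.24, 89 ]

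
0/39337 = 0=0.00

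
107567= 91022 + 16545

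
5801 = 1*5801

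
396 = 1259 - 863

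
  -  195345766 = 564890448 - 760236214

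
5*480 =2400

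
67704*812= 54975648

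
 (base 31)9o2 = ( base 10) 9395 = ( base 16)24B3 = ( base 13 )4379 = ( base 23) hhb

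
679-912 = - 233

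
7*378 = 2646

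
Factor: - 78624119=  - 7^1*11232017^1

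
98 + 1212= 1310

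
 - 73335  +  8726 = - 64609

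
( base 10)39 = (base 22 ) 1H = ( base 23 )1G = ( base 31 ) 18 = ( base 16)27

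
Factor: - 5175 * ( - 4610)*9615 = 2^1*3^3*5^4*23^1 *461^1 * 641^1 = 229382651250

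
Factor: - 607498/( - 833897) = 2^1*303749^1*833897^(-1 )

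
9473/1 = 9473 = 9473.00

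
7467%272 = 123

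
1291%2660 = 1291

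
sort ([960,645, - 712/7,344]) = [  -  712/7,344, 645,960]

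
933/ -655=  - 2 + 377/655 = - 1.42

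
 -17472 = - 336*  52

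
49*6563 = 321587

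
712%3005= 712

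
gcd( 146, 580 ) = 2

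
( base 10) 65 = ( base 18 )3b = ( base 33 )1w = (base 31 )23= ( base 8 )101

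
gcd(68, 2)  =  2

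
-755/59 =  - 13  +  12/59 = -12.80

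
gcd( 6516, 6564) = 12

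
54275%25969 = 2337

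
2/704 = 1/352 = 0.00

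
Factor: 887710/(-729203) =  -2^1*5^1*88771^1 * 729203^( - 1 ) 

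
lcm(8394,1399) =8394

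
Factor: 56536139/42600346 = 2^( - 1)*11^1*23^1 *223463^1*21300173^ ( - 1)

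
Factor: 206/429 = 2^1*3^( - 1 )*11^( - 1)*13^( -1 )*103^1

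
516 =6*86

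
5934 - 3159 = 2775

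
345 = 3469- 3124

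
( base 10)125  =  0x7D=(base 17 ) 76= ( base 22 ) 5F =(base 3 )11122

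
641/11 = 58 + 3/11= 58.27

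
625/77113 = 625/77113 = 0.01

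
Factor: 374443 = 374443^1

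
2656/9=295 + 1/9 = 295.11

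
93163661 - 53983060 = 39180601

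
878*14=12292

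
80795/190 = 425  +  9/38 = 425.24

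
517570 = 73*7090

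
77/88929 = 77/88929 = 0.00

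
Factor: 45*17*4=3060 = 2^2*3^2 * 5^1 * 17^1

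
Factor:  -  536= -2^3 *67^1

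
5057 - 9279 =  - 4222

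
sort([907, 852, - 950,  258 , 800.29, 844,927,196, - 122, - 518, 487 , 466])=[ - 950,  -  518, - 122,196,258, 466, 487,800.29 , 844,852,907, 927]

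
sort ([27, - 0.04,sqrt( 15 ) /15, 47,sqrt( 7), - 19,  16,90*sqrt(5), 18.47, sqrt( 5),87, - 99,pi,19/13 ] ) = [ - 99,  -  19, - 0.04,sqrt( 15) /15,19/13,sqrt(5 ) , sqrt ( 7 ),pi,16, 18.47, 27,47, 87, 90*sqrt ( 5)]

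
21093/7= 21093/7 = 3013.29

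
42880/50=4288/5 = 857.60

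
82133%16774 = 15037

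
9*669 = 6021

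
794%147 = 59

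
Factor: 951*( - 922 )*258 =-226220076  =  - 2^2*3^2*43^1*317^1*461^1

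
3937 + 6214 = 10151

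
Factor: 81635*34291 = 5^1*29^1*53^1*563^1 * 647^1 = 2799345785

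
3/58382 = 3/58382=0.00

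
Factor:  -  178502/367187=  - 298/613 = -  2^1*149^1 * 613^(-1)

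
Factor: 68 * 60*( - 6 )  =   - 2^5 * 3^2*5^1*17^1 = -24480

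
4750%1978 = 794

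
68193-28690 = 39503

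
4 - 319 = -315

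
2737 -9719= - 6982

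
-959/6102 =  - 959/6102=-0.16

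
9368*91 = 852488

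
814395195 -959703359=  - 145308164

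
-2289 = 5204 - 7493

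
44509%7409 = 55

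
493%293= 200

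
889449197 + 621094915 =1510544112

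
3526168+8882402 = 12408570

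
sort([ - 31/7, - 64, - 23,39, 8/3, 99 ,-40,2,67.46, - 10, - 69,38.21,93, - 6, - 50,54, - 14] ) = [ - 69, - 64 , - 50, - 40, - 23,  -  14,  -  10, - 6, - 31/7, 2,8/3,  38.21, 39, 54,67.46,93,99]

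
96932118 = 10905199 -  - 86026919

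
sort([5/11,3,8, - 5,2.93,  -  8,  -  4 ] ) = [ - 8, - 5,-4,5/11 , 2.93,3,8 ] 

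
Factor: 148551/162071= 879/959 = 3^1*7^( - 1)*137^(  -  1)*293^1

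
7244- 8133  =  -889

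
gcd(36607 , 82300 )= 1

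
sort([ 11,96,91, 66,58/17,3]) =[ 3, 58/17, 11,66,  91,  96]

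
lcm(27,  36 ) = 108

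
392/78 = 5 + 1/39 = 5.03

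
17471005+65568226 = 83039231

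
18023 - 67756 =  - 49733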